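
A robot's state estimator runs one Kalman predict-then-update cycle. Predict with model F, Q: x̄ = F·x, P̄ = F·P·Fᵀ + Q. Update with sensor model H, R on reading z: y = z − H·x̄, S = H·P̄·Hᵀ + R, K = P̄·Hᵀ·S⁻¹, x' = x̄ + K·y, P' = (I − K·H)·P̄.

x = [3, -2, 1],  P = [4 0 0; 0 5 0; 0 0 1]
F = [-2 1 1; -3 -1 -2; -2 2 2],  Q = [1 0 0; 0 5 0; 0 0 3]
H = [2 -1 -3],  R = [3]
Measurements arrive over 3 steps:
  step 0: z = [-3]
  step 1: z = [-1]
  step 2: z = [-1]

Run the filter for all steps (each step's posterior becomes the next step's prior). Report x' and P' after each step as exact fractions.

step 0: x' = [-53/94, -170/47, 161/94], P' = [1299/188 333/94 699/188; 333/94 1821/47 -969/94; 699/188 -969/94 1195/188]
step 1: x' = [34858/52927, 21789/7561, -11014/52927], P' = [298006/52927 62468/7561 66461/52927; 62468/7561 1111918/7561 -327647/7561; 66461/52927 -327647/7561 832161/52927]
step 2: x' = [4054545/13641311, -53922217/13641311, 75880942/40923933], P' = [75993380/13641311 55909180/13641311 35696852/13641311; 55909180/13641311 1978251458/13641311 -623837441/13641311; 35696852/13641311 -623837441/13641311 717854588/40923933]

step 0: x̄ = F·x = [-7, -9, -8]
step 0: P̄ = F·P·Fᵀ + Q = [23 17 28; 17 50 10; 28 10 43]
step 0: y = z − H·x̄ = [-22]
step 0: S = H·P̄·Hᵀ + R = [188]
step 0: K = P̄·Hᵀ·S⁻¹ = [-55/188; -23/94; -83/188]
step 0: x' = x̄ + K·y = [-53/94, -170/47, 161/94]
step 0: P' = (I − K·H)·P̄ = [1299/188 333/94 699/188; 333/94 1821/47 -969/94; 699/188 -969/94 1195/188]
step 1: x̄ = F·x = [-73/94, 177/94, -126/47]
step 1: P̄ = F·P·Fᵀ + Q = [4527/188 3967/188 1553/47; 3967/188 29327/188 -997/47; 1553/47 -997/47 3313/47]
step 1: y = z − H·x̄ = [-527/94]
step 1: S = H·P̄·Hᵀ + R = [52927/188]
step 1: K = P̄·Hᵀ·S⁻¹ = [-13549/52927; -1347/7561; -23344/52927]
step 1: x' = x̄ + K·y = [34858/52927, 21789/7561, -11014/52927]
step 1: P' = (I − K·H)·P̄ = [298006/52927 62468/7561 66461/52927; 62468/7561 1111918/7561 -327647/7561; 66461/52927 -327647/7561 832161/52927]
step 2: x̄ = F·x = [71793/52927, -235069/52927, 213302/52927]
step 2: P̄ = F·P·Fᵀ + Q = [3258532/52927 -1149940/52927 6226660/52927; -1149940/52927 8305831/52927 -5228312/52927; 6226660/52927 -5228312/52927 13435025/52927]
step 2: y = z − H·x̄ = [208324/52927]
step 2: S = H·P̄·Hᵀ + R = [40923933/52927]
step 2: K = P̄·Hᵀ·S⁻¹ = [-3670992/13641311; 1693075/13641311; -22623443/40923933]
step 2: x' = x̄ + K·y = [4054545/13641311, -53922217/13641311, 75880942/40923933]
step 2: P' = (I − K·H)·P̄ = [75993380/13641311 55909180/13641311 35696852/13641311; 55909180/13641311 1978251458/13641311 -623837441/13641311; 35696852/13641311 -623837441/13641311 717854588/40923933]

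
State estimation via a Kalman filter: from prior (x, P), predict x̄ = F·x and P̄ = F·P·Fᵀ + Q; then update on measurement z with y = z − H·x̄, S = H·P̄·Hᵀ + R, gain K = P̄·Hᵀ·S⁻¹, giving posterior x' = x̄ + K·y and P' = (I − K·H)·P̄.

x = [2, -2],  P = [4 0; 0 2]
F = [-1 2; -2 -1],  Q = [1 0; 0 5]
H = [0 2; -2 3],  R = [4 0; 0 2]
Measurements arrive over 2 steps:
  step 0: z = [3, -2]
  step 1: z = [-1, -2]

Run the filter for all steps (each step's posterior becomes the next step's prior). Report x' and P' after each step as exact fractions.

step 0: x̄ = F·x = [-6, -2]
step 0: P̄ = F·P·Fᵀ + Q = [13 4; 4 23]
step 0: y = z − H·x̄ = [7, -8]
step 0: S = H·P̄·Hᵀ + R = [96 122; 122 213]
step 0: K = P̄·Hᵀ·S⁻¹ = [853/1391 -580/1391; 589/1391 61/1391]
step 0: x' = x̄ + K·y = [2265/1391, 853/1391]
step 0: P' = (I − K·H)·P̄ = [3139/1391 1706/1391; 1706/1391 1178/1391]
step 1: x̄ = F·x = [-43/107, -5383/1391]
step 1: P̄ = F·P·Fᵀ + Q = [186/107 -92/107; -92/107 27513/1391]
step 1: y = z − H·x̄ = [9375/1391, 12249/1391]
step 1: S = H·P̄·Hᵀ + R = [115616/1391 169862/1391; 169862/1391 274423/1391]
step 1: K = P̄·Hᵀ·S⁻¹ = [139198/516641 -102020/516641; 121109/516641 84931/516641]
step 1: x' = x̄ + K·y = [-167839/516641, -435199/516641]
step 1: P' = (I − K·H)·P̄ = [519614/516641 278396/516641; 278396/516641 242218/516641]

step 0: x' = [2265/1391, 853/1391], P' = [3139/1391 1706/1391; 1706/1391 1178/1391]
step 1: x' = [-167839/516641, -435199/516641], P' = [519614/516641 278396/516641; 278396/516641 242218/516641]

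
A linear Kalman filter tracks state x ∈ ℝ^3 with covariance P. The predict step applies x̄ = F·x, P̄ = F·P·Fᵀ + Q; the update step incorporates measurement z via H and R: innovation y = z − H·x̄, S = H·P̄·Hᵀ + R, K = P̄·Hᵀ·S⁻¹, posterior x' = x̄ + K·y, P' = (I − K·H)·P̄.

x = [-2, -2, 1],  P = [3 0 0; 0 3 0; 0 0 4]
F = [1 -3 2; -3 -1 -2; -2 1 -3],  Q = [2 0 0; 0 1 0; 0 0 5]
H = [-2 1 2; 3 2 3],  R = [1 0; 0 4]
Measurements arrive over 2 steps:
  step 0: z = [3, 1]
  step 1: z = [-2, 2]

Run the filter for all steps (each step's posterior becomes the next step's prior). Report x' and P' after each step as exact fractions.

step 0: x̄ = F·x = [6, 6, -1]
step 0: P̄ = F·P·Fᵀ + Q = [48 -16 -39; -16 47 39; -39 39 56]
step 0: y = z − H·x̄ = [11, -26]
step 0: S = H·P̄·Hᵀ + R = [996 431; 431 702]
step 0: K = P̄·Hᵀ·S⁻¹ = [-131225/513431 76910/513431; 39961/513431 94681/513431; 105159/513431 29785/513431]
step 0: x' = x̄ + K·y = [-362549/513431, 1058451/513431, -131092/513431]
step 0: P' = (I − K·H)·P̄ = [96488/513431 -148901/513431 105326/513431; -148901/513431 2424377/513431 -1341109/513431; 105326/513431 -1341109/513431 828460/513431]
step 1: x̄ = F·x = [-3800086/513431, 291380/513431, 2176825/513431]
step 1: P̄ = F·P·Fᵀ + Q = [43664601/513431 -3728425/513431 -28968655/513431; -3728425/513431 2126110/513431 3302341/513431; -28968655/513431 3302341/513431 22739794/513431]
step 1: y = z − H·x̄ = [-13272064/513431, 5313885/513431]
step 1: S = H·P̄·Hᵀ + R = [528129425/513431 -94451810/513431; -94451810/513431 81648921/513431]
step 1: K = P̄·Hᵀ·S⁻¹ = [-16955370287/66610807075 2054048606/13322161415; 3121354502/66610807075 1207403564/13322161415; 14748531539/66610807075 1440901643/13322161415]
step 1: x' = x̄ + K·y = [51576267428/66610807075, 19598073912/66610807075, -24267050966/66610807075]
step 1: P' = (I − K·H)·P̄ = [11804578036/66610807075 -8626881331/66610807075 7640333558/66610807075; -8626881331/66610807075 142454655026/66610807075 -78293531593/66610807075; 7640333558/66610807075 -78293531593/66610807075 54161365124/66610807075]

step 0: x' = [-362549/513431, 1058451/513431, -131092/513431], P' = [96488/513431 -148901/513431 105326/513431; -148901/513431 2424377/513431 -1341109/513431; 105326/513431 -1341109/513431 828460/513431]
step 1: x' = [51576267428/66610807075, 19598073912/66610807075, -24267050966/66610807075], P' = [11804578036/66610807075 -8626881331/66610807075 7640333558/66610807075; -8626881331/66610807075 142454655026/66610807075 -78293531593/66610807075; 7640333558/66610807075 -78293531593/66610807075 54161365124/66610807075]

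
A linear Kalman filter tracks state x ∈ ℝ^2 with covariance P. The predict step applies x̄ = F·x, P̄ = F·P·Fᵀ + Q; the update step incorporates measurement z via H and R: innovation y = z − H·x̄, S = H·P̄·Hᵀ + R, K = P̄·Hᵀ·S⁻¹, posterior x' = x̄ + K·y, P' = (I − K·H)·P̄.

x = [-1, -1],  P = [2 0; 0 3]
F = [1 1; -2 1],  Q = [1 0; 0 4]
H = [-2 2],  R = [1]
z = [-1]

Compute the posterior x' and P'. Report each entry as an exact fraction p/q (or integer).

x̄ = F·x = [-2, 1]
P̄ = F·P·Fᵀ + Q = [6 -1; -1 15]
y = z − H·x̄ = [-7]
S = H·P̄·Hᵀ + R = [93]
K = P̄·Hᵀ·S⁻¹ = [-14/93; 32/93]
x' = x̄ + K·y = [-88/93, -131/93]
P' = (I − K·H)·P̄ = [362/93 355/93; 355/93 371/93]

x' = [-88/93, -131/93]
P' = [362/93 355/93; 355/93 371/93]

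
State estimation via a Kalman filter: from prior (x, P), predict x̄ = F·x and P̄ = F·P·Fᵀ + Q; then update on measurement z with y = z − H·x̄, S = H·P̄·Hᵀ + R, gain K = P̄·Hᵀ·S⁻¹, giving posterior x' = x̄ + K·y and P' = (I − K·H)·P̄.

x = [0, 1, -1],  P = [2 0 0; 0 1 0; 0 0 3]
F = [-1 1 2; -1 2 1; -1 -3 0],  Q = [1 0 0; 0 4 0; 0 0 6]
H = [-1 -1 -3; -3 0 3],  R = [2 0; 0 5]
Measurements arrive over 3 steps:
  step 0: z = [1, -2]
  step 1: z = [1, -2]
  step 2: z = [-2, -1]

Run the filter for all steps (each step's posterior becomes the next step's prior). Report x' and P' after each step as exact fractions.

step 0: x' = [-521/4629, 69995/50919, -39917/50919], P' = [2816/4629 -4531/4629 1231/4629; -4531/4629 252535/50919 -63286/50919; 1231/4629 -63286/50919 23911/50919]
step 1: x' = [-33000763/257187493, 1511368916/1285937465, -190338394/257187493], P' = [122897386/257187493 -195994397/257187493 53528271/257187493; -195994397/257187493 6226238359/1285937465 -315206378/257187493; 53528271/257187493 -315206378/257187493 120336361/257187493]
step 2: x' = [7159790742321/30644053760759, 44102978764450/30644053760759, 434982990983/30644053760759], P' = [14673834132508/30644053760759 -23580631863053/30644053760759 6440927152453/30644053760759; -23580631863053/30644053760759 148379854978755/30644053760759 -37604237604738/30644053760759; 6440927152453/30644053760759 -37604237604738/30644053760759 14362289861503/30644053760759]

step 0: x̄ = F·x = [-1, 1, -3]
step 0: P̄ = F·P·Fᵀ + Q = [16 10 -1; 10 13 -4; -1 -4 17]
step 0: y = z − H·x̄ = [-8, 4]
step 0: S = H·P̄·Hᵀ + R = [174 -69; -69 320]
step 0: K = P̄·Hᵀ·S⁻¹ = [-989/4629 -317/1543; -6418/50919 -2689/16973; -10994/50919 2074/16973]
step 0: x' = x̄ + K·y = [-521/4629, 69995/50919, -39917/50919]
step 0: P' = (I − K·H)·P̄ = [2816/4629 -4531/4629 1231/4629; -4531/4629 252535/50919 -63286/50919; 1231/4629 -63286/50919 23911/50919]
step 1: x̄ = F·x = [-4108/50919, 35268/16973, -204254/50919]
step 1: P̄ = F·P·Fᵀ + Q = [222448/50919 125446/16973 -473677/50919; 125446/16973 395947/16973 -452586/16973; -473677/50919 -452586/16973 2310259/50919]
step 1: y = z − H·x̄ = [-460147/50919, 166200/16973]
step 1: S = H·P̄·Hᵀ + R = [12068524/50919 -5921587/16973; -5921587/16973 10525048/16973]
step 1: K = P̄·Hᵀ·S⁻¹ = [-43743901/257187493 -41621469/257187493; -259085352/1285937465 -357635943/1285937465; -49665488/257187493 40084854/257187493]
step 1: x' = x̄ + K·y = [-33000763/257187493, 1511368916/1285937465, -190338394/257187493]
step 1: P' = (I − K·H)·P̄ = [122897386/257187493 -195994397/257187493 53528271/257187493; -195994397/257187493 6226238359/1285937465 -315206378/257187493; 53528271/257187493 -315206378/257187493 120336361/257187493]
step 2: x̄ = F·x = [-227011209/1285937465, 2236049677/1285937465, -4369102933/1285937465]
step 2: P̄ = F·P·Fᵀ + Q = [5118640964/1285937465 8527159698/1285937465 -11103263487/1285937465; 8527159698/1285937465 28345349701/1285937465 -33262460894/1285937465; -11103263487/1285937465 -33262460894/1285937465 58486425041/1285937465]
step 2: y = z − H·x̄ = [-13670145261/1285937465, 11140337707/1285937465]
step 2: S = H·P̄·Hᵀ + R = [313273664074/1285937465 -452272621623/1285937465; -452272621623/1285937465 778734024136/1285937465]
step 2: K = P̄·Hᵀ·S⁻¹ = [-5207991863407/30644053760759 -4939744188033/30644053760759; -5993255150744/30644053760759 -8414163445011/30644053760759; -5961779566112/30644053760759 4752817625430/30644053760759]
step 2: x' = x̄ + K·y = [7159790742321/30644053760759, 44102978764450/30644053760759, 434982990983/30644053760759]
step 2: P' = (I − K·H)·P̄ = [14673834132508/30644053760759 -23580631863053/30644053760759 6440927152453/30644053760759; -23580631863053/30644053760759 148379854978755/30644053760759 -37604237604738/30644053760759; 6440927152453/30644053760759 -37604237604738/30644053760759 14362289861503/30644053760759]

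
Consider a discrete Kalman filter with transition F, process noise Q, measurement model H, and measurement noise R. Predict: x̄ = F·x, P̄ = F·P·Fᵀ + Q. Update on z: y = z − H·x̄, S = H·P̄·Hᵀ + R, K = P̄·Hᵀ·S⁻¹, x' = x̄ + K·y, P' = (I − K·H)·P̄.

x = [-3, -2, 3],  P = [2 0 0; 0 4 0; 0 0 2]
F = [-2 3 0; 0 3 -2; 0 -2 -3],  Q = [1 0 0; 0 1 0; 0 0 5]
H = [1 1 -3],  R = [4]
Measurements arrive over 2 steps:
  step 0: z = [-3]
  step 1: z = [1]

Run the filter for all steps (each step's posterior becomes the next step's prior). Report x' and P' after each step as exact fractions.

step 0: x' = [-918/733, -9498/733, -2747/733], P' = [9576/733 8487/733 5817/733; 8487/733 19296/733 9105/733; 5817/733 9105/733 5178/733]
step 1: x' = [-13934082/1355807, -8424856/1355807, -7846203/1355807], P' = [142097909/4067421 50827460/4067421 21174441/1355807; 50827460/4067421 36346265/4067421 9433557/1355807; 21174441/1355807 9433557/1355807 10633438/1355807]

step 0: x̄ = F·x = [0, -12, -5]
step 0: P̄ = F·P·Fᵀ + Q = [45 36 -24; 36 45 -12; -24 -12 39]
step 0: y = z − H·x̄ = [-6]
step 0: S = H·P̄·Hᵀ + R = [733]
step 0: K = P̄·Hᵀ·S⁻¹ = [153/733; 117/733; -153/733]
step 0: x' = x̄ + K·y = [-918/733, -9498/733, -2747/733]
step 0: P' = (I − K·H)·P̄ = [9576/733 8487/733 5817/733; 8487/733 19296/733 9105/733; 5817/733 9105/733 5178/733]
step 1: x̄ = F·x = [-26658/733, -23000/733, 27237/733]
step 1: P̄ = F·P·Fᵀ + Q = [110857/733 91380/733 -128871/733; 91380/733 85849/733 -130233/733; -128871/733 -130233/733 236711/733]
step 1: y = z − H·x̄ = [132102/733]
step 1: S = H·P̄·Hᵀ + R = [4067421/733]
step 1: K = P̄·Hᵀ·S⁻¹ = [588850/4067421; 567928/4067421; -323079/1355807]
step 1: x' = x̄ + K·y = [-13934082/1355807, -8424856/1355807, -7846203/1355807]
step 1: P' = (I − K·H)·P̄ = [142097909/4067421 50827460/4067421 21174441/1355807; 50827460/4067421 36346265/4067421 9433557/1355807; 21174441/1355807 9433557/1355807 10633438/1355807]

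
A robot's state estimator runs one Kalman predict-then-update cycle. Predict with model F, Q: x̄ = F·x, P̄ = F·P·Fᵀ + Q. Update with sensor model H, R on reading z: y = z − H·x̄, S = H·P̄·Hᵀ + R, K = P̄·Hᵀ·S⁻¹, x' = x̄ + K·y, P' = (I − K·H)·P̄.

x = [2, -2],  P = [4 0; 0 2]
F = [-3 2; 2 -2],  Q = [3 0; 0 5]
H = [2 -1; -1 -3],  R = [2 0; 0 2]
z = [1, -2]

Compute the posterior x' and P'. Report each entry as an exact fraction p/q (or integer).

x' = [853/1349, 601/1349]
P' = [536/1349 -62/1349; -62/1349 3506/17537]

x̄ = F·x = [-10, 8]
P̄ = F·P·Fᵀ + Q = [47 -32; -32 29]
y = z − H·x̄ = [29, 12]
S = H·P̄·Hᵀ + R = [347 153; 153 118]
K = P̄·Hᵀ·S⁻¹ = [567/1349 -175/1349; -2559/17537 -4856/17537]
x' = x̄ + K·y = [853/1349, 601/1349]
P' = (I − K·H)·P̄ = [536/1349 -62/1349; -62/1349 3506/17537]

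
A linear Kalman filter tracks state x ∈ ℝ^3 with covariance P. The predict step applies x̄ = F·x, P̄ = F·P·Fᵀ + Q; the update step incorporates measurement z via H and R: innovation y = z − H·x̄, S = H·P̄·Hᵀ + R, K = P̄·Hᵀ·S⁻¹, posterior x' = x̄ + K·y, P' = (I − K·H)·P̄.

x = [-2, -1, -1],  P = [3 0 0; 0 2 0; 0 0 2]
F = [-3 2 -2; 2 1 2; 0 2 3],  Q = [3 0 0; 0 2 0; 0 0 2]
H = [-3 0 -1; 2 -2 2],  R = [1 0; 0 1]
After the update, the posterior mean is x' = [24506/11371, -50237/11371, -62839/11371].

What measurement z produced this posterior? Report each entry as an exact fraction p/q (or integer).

z = [-1, 2]

x̄ = F·x = [6, -7, -5]
P̄ = F·P·Fᵀ + Q = [46 -22 -4; -22 24 16; -4 16 28]
S = H·P̄·Hᵀ + R = [419 -400; -400 409]
K = P̄·Hᵀ·S⁻¹ = [-3606/11371 32/11371; -3550/11371 -5140/11371; -144/11371 304/11371]
x' − x̄ = [-43720/11371, 29360/11371, -5984/11371] = K·y
y = (KᵀK)⁻¹·Kᵀ·(x' − x̄) = [12, -14]
z = y + H·x̄ = [12, -14] + [-13, 16] = [-1, 2]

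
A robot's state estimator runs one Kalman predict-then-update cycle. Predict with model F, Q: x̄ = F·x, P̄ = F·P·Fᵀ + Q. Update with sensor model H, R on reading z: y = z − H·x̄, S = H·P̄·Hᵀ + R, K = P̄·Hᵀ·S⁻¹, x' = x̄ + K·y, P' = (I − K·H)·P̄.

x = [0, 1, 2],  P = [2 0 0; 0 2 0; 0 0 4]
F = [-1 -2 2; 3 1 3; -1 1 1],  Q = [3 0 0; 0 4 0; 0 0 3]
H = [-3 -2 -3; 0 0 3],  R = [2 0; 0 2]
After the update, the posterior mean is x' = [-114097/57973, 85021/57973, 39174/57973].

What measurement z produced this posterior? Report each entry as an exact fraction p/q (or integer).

z = [1, 2]

x̄ = F·x = [2, 7, 3]
P̄ = F·P·Fᵀ + Q = [29 14 6; 14 60 8; 6 8 11]
S = H·P̄·Hᵀ + R = [974 -201; -201 101]
K = P̄·Hᵀ·S⁻¹ = [-9815/57973 -9201/57973; -13962/57973 -14010/57973; -134/57973 18675/57973]
x' − x̄ = [-230043/57973, -320790/57973, -134745/57973] = K·y
y = (KᵀK)⁻¹·Kᵀ·(x' − x̄) = [30, -7]
z = y + H·x̄ = [30, -7] + [-29, 9] = [1, 2]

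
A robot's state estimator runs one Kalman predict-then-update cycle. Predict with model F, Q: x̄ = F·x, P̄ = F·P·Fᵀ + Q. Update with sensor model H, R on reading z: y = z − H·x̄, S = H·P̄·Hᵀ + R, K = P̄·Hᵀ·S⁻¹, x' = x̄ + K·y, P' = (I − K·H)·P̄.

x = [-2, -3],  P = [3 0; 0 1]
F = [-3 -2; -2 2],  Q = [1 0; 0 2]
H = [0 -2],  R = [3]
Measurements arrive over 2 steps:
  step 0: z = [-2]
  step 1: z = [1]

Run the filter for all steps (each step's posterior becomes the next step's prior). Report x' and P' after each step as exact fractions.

step 0: x̄ = F·x = [12, -2]
step 0: P̄ = F·P·Fᵀ + Q = [32 14; 14 18]
step 0: y = z − H·x̄ = [-6]
step 0: S = H·P̄·Hᵀ + R = [75]
step 0: K = P̄·Hᵀ·S⁻¹ = [-28/75; -12/25]
step 0: x' = x̄ + K·y = [356/25, 22/25]
step 0: P' = (I − K·H)·P̄ = [1616/75 14/25; 14/25 18/25]
step 1: x̄ = F·x = [-1112/25, -668/25]
step 1: P̄ = F·P·Fᵀ + Q = [5113/25 3132/25; 3132/25 6494/75]
step 1: y = z − H·x̄ = [-1311/25]
step 1: S = H·P̄·Hᵀ + R = [26201/75]
step 1: K = P̄·Hᵀ·S⁻¹ = [-18792/26201; -12988/26201]
step 1: x' = x̄ + K·y = [-9472/1379, -1000/1379]
step 1: P' = (I − K·H)·P̄ = [650105/26201 28188/26201; 28188/26201 19482/26201]

step 0: x' = [356/25, 22/25], P' = [1616/75 14/25; 14/25 18/25]
step 1: x' = [-9472/1379, -1000/1379], P' = [650105/26201 28188/26201; 28188/26201 19482/26201]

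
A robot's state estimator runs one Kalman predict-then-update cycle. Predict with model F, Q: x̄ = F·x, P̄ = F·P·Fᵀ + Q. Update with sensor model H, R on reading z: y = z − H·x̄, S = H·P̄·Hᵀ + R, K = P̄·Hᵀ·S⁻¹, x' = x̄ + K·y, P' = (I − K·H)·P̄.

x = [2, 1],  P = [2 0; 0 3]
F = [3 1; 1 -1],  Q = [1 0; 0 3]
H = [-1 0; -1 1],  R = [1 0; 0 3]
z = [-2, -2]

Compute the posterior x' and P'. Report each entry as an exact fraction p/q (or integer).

x̄ = F·x = [7, 1]
P̄ = F·P·Fᵀ + Q = [22 3; 3 8]
y = z − H·x̄ = [5, 4]
S = H·P̄·Hᵀ + R = [23 19; 19 27]
K = P̄·Hᵀ·S⁻¹ = [-233/260 -19/260; -44/65 43/65]
x' = x̄ + K·y = [579/260, 17/65]
P' = (I − K·H)·P̄ = [233/260 44/65; 44/65 173/65]

x' = [579/260, 17/65]
P' = [233/260 44/65; 44/65 173/65]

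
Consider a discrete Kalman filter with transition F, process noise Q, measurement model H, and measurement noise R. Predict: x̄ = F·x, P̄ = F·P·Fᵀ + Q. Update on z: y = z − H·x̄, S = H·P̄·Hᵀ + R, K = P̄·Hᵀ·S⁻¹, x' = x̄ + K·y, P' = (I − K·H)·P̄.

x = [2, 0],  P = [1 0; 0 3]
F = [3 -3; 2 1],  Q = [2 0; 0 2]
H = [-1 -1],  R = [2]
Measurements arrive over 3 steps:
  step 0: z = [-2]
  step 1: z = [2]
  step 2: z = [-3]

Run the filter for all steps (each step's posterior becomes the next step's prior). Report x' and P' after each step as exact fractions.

step 0: x' = [-22/43, 124/43], P' = [409/43 -339/43; -339/43 351/43]
step 1: x' = [-92438/18667, 4960/1697], P' = [107320/18667 -6948/1697; -6948/1697 7518/1697]
step 2: x' = [8003801/2327177, -1649581/2327177], P' = [13035050/2327177 -9286740/2327177; -9286740/2327177 10155450/2327177]

step 0: x̄ = F·x = [6, 4]
step 0: P̄ = F·P·Fᵀ + Q = [38 -3; -3 9]
step 0: y = z − H·x̄ = [8]
step 0: S = H·P̄·Hᵀ + R = [43]
step 0: K = P̄·Hᵀ·S⁻¹ = [-35/43; -6/43]
step 0: x' = x̄ + K·y = [-22/43, 124/43]
step 0: P' = (I − K·H)·P̄ = [409/43 -339/43; -339/43 351/43]
step 1: x̄ = F·x = [-438/43, 80/43]
step 1: P̄ = F·P·Fᵀ + Q = [13028/43 2418/43; 2418/43 717/43]
step 1: y = z − H·x̄ = [-272/43]
step 1: S = H·P̄·Hᵀ + R = [18667/43]
step 1: K = P̄·Hᵀ·S⁻¹ = [-15446/18667; -285/1697]
step 1: x' = x̄ + K·y = [-92438/18667, 4960/1697]
step 1: P' = (I − K·H)·P̄ = [107320/18667 -6948/1697; -6948/1697 7518/1697]
step 2: x̄ = F·x = [-440994/18667, -130316/18667]
step 2: P̄ = F·P·Fᵀ + Q = [3123200/18667 625110/18667; 625110/18667 243600/18667]
step 2: y = z − H·x̄ = [-627311/18667]
step 2: S = H·P̄·Hᵀ + R = [4654354/18667]
step 2: K = P̄·Hᵀ·S⁻¹ = [-1874155/2327177; -434355/2327177]
step 2: x' = x̄ + K·y = [8003801/2327177, -1649581/2327177]
step 2: P' = (I − K·H)·P̄ = [13035050/2327177 -9286740/2327177; -9286740/2327177 10155450/2327177]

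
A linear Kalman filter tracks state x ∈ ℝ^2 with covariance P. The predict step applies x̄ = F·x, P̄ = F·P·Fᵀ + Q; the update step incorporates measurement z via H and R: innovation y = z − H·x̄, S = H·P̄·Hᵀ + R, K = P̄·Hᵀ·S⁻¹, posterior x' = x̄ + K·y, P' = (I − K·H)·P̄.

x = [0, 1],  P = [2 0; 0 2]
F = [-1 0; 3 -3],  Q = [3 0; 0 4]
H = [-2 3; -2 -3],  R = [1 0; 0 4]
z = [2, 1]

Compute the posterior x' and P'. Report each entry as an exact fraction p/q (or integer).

x̄ = F·x = [0, -3]
P̄ = F·P·Fᵀ + Q = [5 -6; -6 40]
y = z − H·x̄ = [11, -8]
S = H·P̄·Hᵀ + R = [453 -340; -340 312]
K = P̄·Hᵀ·S⁻¹ = [-752/3217 -737/3217; 558/3217 -1011/6434]
x' = x̄ + K·y = [-2376/3217, 531/3217]
P' = (I − K·H)·P̄ = [925/3217 366/3217; 366/3217 430/3217]

x' = [-2376/3217, 531/3217]
P' = [925/3217 366/3217; 366/3217 430/3217]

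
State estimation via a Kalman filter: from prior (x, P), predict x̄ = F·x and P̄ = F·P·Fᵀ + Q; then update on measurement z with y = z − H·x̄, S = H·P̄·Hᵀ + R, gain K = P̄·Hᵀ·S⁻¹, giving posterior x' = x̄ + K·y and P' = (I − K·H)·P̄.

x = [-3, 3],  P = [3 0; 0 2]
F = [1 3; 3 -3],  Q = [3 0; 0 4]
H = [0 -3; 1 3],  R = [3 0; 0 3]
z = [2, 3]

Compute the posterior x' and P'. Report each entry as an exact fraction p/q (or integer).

x̄ = F·x = [6, -18]
P̄ = F·P·Fᵀ + Q = [24 -9; -9 49]
y = z − H·x̄ = [-52, 51]
S = H·P̄·Hᵀ + R = [444 -414; -414 414]
K = P̄·Hᵀ·S⁻¹ = [4/5 547/690; -3/10 1/30]
x' = x̄ + K·y = [1111/230, -7/10]
P' = (I − K·H)·P̄ = [1099/230 -4/5; -4/5 3/10]

x' = [1111/230, -7/10]
P' = [1099/230 -4/5; -4/5 3/10]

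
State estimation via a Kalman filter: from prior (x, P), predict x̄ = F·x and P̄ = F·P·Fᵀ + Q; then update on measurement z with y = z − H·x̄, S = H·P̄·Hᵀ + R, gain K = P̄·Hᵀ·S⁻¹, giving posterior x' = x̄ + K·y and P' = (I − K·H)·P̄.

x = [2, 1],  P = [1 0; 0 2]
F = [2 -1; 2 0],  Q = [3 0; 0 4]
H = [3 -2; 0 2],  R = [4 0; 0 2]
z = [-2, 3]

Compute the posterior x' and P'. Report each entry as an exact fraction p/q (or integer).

x̄ = F·x = [3, 4]
P̄ = F·P·Fᵀ + Q = [9 4; 4 8]
y = z − H·x̄ = [-3, -5]
S = H·P̄·Hᵀ + R = [69 -8; -8 34]
K = P̄·Hᵀ·S⁻¹ = [355/1141 352/1141; -4/1141 536/1141]
x' = x̄ + K·y = [598/1141, 1896/1141]
P' = (I − K·H)·P̄ = [708/1141 352/1141; 352/1141 536/1141]

x' = [598/1141, 1896/1141]
P' = [708/1141 352/1141; 352/1141 536/1141]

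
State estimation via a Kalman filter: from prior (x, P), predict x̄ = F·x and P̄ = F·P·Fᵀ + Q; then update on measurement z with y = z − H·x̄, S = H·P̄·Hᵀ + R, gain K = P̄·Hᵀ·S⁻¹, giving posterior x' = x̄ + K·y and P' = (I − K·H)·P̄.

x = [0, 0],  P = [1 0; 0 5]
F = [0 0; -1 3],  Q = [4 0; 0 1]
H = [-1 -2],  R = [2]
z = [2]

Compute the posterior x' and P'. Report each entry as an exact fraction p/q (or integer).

x' = [-4/97, -94/97]
P' = [380/97 -188/97; -188/97 141/97]

x̄ = F·x = [0, 0]
P̄ = F·P·Fᵀ + Q = [4 0; 0 47]
y = z − H·x̄ = [2]
S = H·P̄·Hᵀ + R = [194]
K = P̄·Hᵀ·S⁻¹ = [-2/97; -47/97]
x' = x̄ + K·y = [-4/97, -94/97]
P' = (I − K·H)·P̄ = [380/97 -188/97; -188/97 141/97]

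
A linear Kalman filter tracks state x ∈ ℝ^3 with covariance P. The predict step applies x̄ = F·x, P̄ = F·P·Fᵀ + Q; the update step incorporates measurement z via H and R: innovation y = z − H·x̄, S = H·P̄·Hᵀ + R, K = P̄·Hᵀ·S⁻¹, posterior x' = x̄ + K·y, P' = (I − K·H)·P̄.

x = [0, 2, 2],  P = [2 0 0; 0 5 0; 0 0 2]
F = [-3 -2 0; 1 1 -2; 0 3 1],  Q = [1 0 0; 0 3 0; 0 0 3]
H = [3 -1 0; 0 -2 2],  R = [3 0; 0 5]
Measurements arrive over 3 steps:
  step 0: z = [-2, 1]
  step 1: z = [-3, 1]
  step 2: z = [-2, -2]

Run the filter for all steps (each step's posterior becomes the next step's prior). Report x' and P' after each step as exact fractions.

step 0: x' = [-5479/5968, -2231/2984, 69/41776], P' = [9965/11936 9981/5968 18607/11936; 9981/5968 16413/2984 30831/5968; 18607/11936 30831/5968 505219/83552]
step 1: x' = [-392279269/530523889, 241801671/530523889, 605906193/530523889], P' = [980702041/2122095556 1175094705/2122095556 792764325/2122095556; 1175094705/2122095556 4459737585/2122095556 3391629765/2122095556; 792764325/2122095556 3391629765/2122095556 14709453295/6366286668]
step 2: x' = [-10953379733938/58839452082109, 65260639384568/58839452082109, 70923223613242/176518356246327], P' = [26898134947624/58839452082109 31989186505803/58839452082109 21712508894758/58839452082109; 31989186505803/58839452082109 122425532044077/58839452082109 93322696832322/58839452082109; 21712508894758/58839452082109 93322696832322/58839452082109 405697309498766/176518356246327]

step 0: x̄ = F·x = [-4, -2, 8]
step 0: P̄ = F·P·Fᵀ + Q = [39 -16 -30; -16 18 11; -30 11 50]
step 0: y = z − H·x̄ = [8, -19]
step 0: S = H·P̄·Hᵀ + R = [468 -70; -70 189]
step 0: K = P̄·Hᵀ·S⁻¹ = [3311/11936 -271/5968; -961/5968 -399/2984; -1947/11936 14717/41776]
step 0: x' = x̄ + K·y = [-5479/5968, -2231/2984, 69/41776]
step 0: P' = (I − K·H)·P̄ = [9965/11936 9981/5968 18607/11936; 9981/5968 16413/2984 30831/5968; 18607/11936 30831/5968 505219/83552]
step 1: x̄ = F·x = [25361/5968, -69725/41776, -93633/41776]
step 1: P̄ = F·P·Fᵀ + Q = [603773/11936 97281/11936 -752715/11936; 97281/11936 832787/83552 -1240465/83552; -752715/11936 -1240465/83552 7481755/83552]
step 1: y = z − H·x̄ = [-363817/20888, 11199/5222]
step 1: S = H·P̄·Hᵀ + R = [8758835/20888 -1972083/5222; -1972083/5222 1362489/2611]
step 1: K = P̄·Hᵀ·S⁻¹ = [294501903/1061047778 -38233038/530523889; -155742245/1061047778 -106810782/530523889; -168889465/1061047778 453456400/1591571667]
step 1: x' = x̄ + K·y = [-392279269/530523889, 241801671/530523889, 605906193/530523889]
step 1: P' = (I − K·H)·P̄ = [980702041/2122095556 1175094705/2122095556 792764325/2122095556; 1175094705/2122095556 4459737585/2122095556 3391629765/2122095556; 792764325/2122095556 3391629765/2122095556 14709453295/6366286668]
step 2: x̄ = F·x = [99033495/75789127, -1362289984/530523889, 1331311206/530523889]
step 2: P̄ = F·P·Fᵀ + Q = [6126928675/303156508 20930364/75789127 -1660565370/75789127; 20930364/75789127 12773957803/1591571667 -6800392370/1591571667; -1660565370/75789127 -6800392370/1591571667 53817640966/1591571667]
step 2: y = z − H·x̄ = [-4503041157/530523889, -921178594/75789127]
step 2: S = H·P̄·Hᵀ + R = [1217635307335/6366286668 -8224750578/75789127; -8224750578/75789127 15653685351/75789127]
step 2: K = P̄·Hᵀ·S⁻¹ = [16235072779023/58839452082109 -4110671044418/58839452082109; -8819324175556/58839452082109 -11641134084702/58839452082109; -9395056716016/58839452082109 50291687600720/176518356246327]
step 2: x' = x̄ + K·y = [-10953379733938/58839452082109, 65260639384568/58839452082109, 70923223613242/176518356246327]
step 2: P' = (I − K·H)·P̄ = [26898134947624/58839452082109 31989186505803/58839452082109 21712508894758/58839452082109; 31989186505803/58839452082109 122425532044077/58839452082109 93322696832322/58839452082109; 21712508894758/58839452082109 93322696832322/58839452082109 405697309498766/176518356246327]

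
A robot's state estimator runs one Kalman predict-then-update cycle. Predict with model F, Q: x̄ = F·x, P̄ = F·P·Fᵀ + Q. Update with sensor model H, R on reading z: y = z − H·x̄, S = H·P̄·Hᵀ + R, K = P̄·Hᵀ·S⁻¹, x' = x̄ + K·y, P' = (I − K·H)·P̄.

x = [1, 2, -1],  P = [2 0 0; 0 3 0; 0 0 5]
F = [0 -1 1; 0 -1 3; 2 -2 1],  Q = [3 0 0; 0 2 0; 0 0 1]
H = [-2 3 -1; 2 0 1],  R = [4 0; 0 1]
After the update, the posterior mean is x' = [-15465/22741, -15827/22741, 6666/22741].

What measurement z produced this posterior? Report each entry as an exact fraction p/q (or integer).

x̄ = F·x = [-3, -5, -3]
P̄ = F·P·Fᵀ + Q = [11 18 11; 18 50 21; 11 21 26]
S = H·P̄·Hᵀ + R = [226 57; 57 115]
K = P̄·Hᵀ·S⁻¹ = [534/22741 6261/22741; 7446/22741 7581/22741; -1011/22741 9993/22741]
x' − x̄ = [52758/22741, 97878/22741, 74889/22741] = K·y
y = (KᵀK)⁻¹·Kᵀ·(x' − x̄) = [5, 8]
z = y + H·x̄ = [5, 8] + [-6, -9] = [-1, -1]

z = [-1, -1]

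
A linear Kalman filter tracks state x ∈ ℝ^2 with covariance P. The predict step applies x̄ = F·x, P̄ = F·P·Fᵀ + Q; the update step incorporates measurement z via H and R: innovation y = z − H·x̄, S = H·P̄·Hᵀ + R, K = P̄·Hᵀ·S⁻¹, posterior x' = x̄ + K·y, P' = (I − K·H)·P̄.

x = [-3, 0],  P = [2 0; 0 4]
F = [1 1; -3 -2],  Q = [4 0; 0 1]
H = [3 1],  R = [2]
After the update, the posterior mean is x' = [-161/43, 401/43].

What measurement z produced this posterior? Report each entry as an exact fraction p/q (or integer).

x̄ = F·x = [-3, 9]
P̄ = F·P·Fᵀ + Q = [10 -14; -14 35]
S = H·P̄·Hᵀ + R = [43]
K = P̄·Hᵀ·S⁻¹ = [16/43; -7/43]
x' − x̄ = [-32/43, 14/43] = K·y
y = (KᵀK)⁻¹·Kᵀ·(x' − x̄) = [-2]
z = y + H·x̄ = [-2] + [0] = [-2]

z = [-2]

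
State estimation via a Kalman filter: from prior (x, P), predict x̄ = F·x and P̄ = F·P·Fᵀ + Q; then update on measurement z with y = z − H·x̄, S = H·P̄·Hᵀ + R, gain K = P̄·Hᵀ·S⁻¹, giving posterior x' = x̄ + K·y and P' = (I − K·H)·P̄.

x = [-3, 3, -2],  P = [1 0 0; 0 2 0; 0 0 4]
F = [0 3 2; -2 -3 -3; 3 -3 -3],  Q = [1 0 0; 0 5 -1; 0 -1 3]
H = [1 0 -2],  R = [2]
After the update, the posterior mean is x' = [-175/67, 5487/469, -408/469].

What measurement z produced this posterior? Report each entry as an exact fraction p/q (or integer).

z = [-1]

x̄ = F·x = [5, 3, -12]
P̄ = F·P·Fᵀ + Q = [35 -42 -42; -42 63 47; -42 47 66]
S = H·P̄·Hᵀ + R = [469]
K = P̄·Hᵀ·S⁻¹ = [17/67; -136/469; -174/469]
x' − x̄ = [-510/67, 4080/469, 5220/469] = K·y
y = (KᵀK)⁻¹·Kᵀ·(x' − x̄) = [-30]
z = y + H·x̄ = [-30] + [29] = [-1]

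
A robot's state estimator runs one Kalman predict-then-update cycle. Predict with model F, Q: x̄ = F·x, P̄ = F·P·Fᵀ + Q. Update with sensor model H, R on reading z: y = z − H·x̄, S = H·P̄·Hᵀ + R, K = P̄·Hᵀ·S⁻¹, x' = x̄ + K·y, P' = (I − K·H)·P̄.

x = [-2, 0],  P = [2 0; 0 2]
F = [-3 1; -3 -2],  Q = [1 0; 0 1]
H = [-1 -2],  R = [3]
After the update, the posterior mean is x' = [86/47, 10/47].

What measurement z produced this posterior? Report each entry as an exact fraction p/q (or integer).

z = [-2]

x̄ = F·x = [6, 6]
P̄ = F·P·Fᵀ + Q = [21 14; 14 27]
S = H·P̄·Hᵀ + R = [188]
K = P̄·Hᵀ·S⁻¹ = [-49/188; -17/47]
x' − x̄ = [-196/47, -272/47] = K·y
y = (KᵀK)⁻¹·Kᵀ·(x' − x̄) = [16]
z = y + H·x̄ = [16] + [-18] = [-2]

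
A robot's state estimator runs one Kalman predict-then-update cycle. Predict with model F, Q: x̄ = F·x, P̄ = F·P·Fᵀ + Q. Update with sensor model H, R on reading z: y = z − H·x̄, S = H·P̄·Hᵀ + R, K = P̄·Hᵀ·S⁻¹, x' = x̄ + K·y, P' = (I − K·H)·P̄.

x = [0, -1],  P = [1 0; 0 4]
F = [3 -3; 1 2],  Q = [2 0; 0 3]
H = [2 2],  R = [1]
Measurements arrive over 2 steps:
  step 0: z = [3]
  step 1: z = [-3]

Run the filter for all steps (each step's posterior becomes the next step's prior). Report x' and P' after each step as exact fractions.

step 0: x̄ = F·x = [3, -2]
step 0: P̄ = F·P·Fᵀ + Q = [47 -21; -21 20]
step 0: y = z − H·x̄ = [1]
step 0: S = H·P̄·Hᵀ + R = [101]
step 0: K = P̄·Hᵀ·S⁻¹ = [52/101; -2/101]
step 0: x' = x̄ + K·y = [355/101, -204/101]
step 0: P' = (I − K·H)·P̄ = [2043/101 -2017/101; -2017/101 2016/101]
step 1: x̄ = F·x = [1677/101, -53/101]
step 1: P̄ = F·P·Fᵀ + Q = [73039/101 -12018/101; -12018/101 2342/101]
step 1: y = z − H·x̄ = [-3551/101]
step 1: S = H·P̄·Hᵀ + R = [205481/101]
step 1: K = P̄·Hᵀ·S⁻¹ = [122042/205481; -19352/205481]
step 1: x' = x̄ + K·y = [-16585/3877, 10803/3877]
step 1: P' = (I − K·H)·P̄ = [1127495/205481 -1066474/205481; -1066474/205481 1056798/205481]

step 0: x' = [355/101, -204/101], P' = [2043/101 -2017/101; -2017/101 2016/101]
step 1: x' = [-16585/3877, 10803/3877], P' = [1127495/205481 -1066474/205481; -1066474/205481 1056798/205481]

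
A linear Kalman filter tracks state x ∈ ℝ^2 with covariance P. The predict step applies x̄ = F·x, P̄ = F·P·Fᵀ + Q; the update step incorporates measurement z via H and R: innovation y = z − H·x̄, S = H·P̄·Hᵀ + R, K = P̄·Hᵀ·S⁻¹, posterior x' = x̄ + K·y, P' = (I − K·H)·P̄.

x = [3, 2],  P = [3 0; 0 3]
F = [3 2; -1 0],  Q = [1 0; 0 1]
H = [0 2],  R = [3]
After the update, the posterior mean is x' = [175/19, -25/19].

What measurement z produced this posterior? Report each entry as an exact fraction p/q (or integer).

z = [-2]

x̄ = F·x = [13, -3]
P̄ = F·P·Fᵀ + Q = [40 -9; -9 4]
S = H·P̄·Hᵀ + R = [19]
K = P̄·Hᵀ·S⁻¹ = [-18/19; 8/19]
x' − x̄ = [-72/19, 32/19] = K·y
y = (KᵀK)⁻¹·Kᵀ·(x' − x̄) = [4]
z = y + H·x̄ = [4] + [-6] = [-2]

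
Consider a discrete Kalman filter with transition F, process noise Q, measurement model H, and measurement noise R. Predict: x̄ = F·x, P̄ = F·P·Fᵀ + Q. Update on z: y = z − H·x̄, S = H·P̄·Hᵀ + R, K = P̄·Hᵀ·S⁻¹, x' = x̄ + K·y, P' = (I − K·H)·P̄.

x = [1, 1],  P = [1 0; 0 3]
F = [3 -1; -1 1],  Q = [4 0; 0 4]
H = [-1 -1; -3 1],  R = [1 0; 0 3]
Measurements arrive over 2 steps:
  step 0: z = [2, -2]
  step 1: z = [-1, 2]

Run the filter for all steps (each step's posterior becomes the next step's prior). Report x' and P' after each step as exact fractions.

step 0: x̄ = F·x = [2, 0]
step 0: P̄ = F·P·Fᵀ + Q = [16 -6; -6 8]
step 0: y = z − H·x̄ = [4, 4]
step 0: S = H·P̄·Hᵀ + R = [13 28; 28 191]
step 0: K = P̄·Hᵀ·S⁻¹ = [-398/1699 -422/1699; -1110/1699 394/1699]
step 0: x' = x̄ + K·y = [118/1699, -2864/1699]
step 0: P' = (I − K·H)·P̄ = [416/1699 -18/1699; -18/1699 1128/1699]
step 1: x̄ = F·x = [3218/1699, -2982/1699]
step 1: P̄ = F·P·Fᵀ + Q = [11776/1699 -2448/1699; -2448/1699 8376/1699]
step 1: y = z − H·x̄ = [-1463/1699, 16034/1699]
step 1: S = H·P̄·Hᵀ + R = [16955/1699 22056/1699; 22056/1699 134145/1699]
step 1: K = P̄·Hᵀ·S⁻¹ = [-27344/116929 -28432/116929; -74680/116929 77944/350787]
step 1: x' = x̄ + K·y = [-23306/116929, 312818/350787]
step 1: P' = (I − K·H)·P̄ = [28160/116929 -816/116929; -816/116929 75496/116929]

step 0: x' = [118/1699, -2864/1699], P' = [416/1699 -18/1699; -18/1699 1128/1699]
step 1: x' = [-23306/116929, 312818/350787], P' = [28160/116929 -816/116929; -816/116929 75496/116929]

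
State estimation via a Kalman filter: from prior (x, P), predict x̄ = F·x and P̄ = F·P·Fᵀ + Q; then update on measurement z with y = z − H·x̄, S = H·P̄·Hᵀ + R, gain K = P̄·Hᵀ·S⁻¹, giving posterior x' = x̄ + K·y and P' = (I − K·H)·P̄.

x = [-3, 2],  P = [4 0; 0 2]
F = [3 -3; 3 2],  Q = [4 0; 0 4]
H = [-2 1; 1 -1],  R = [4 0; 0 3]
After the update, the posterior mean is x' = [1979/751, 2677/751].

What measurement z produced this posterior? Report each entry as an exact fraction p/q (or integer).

x̄ = F·x = [-15, -5]
P̄ = F·P·Fᵀ + Q = [58 24; 24 48]
S = H·P̄·Hᵀ + R = [188 -92; -92 61]
K = P̄·Hᵀ·S⁻¹ = [-621/751 -518/751; -552/751 -1128/751]
x' − x̄ = [13244/751, 6432/751] = K·y
y = (KᵀK)⁻¹·Kᵀ·(x' − x̄) = [-28, 8]
z = y + H·x̄ = [-28, 8] + [25, -10] = [-3, -2]

z = [-3, -2]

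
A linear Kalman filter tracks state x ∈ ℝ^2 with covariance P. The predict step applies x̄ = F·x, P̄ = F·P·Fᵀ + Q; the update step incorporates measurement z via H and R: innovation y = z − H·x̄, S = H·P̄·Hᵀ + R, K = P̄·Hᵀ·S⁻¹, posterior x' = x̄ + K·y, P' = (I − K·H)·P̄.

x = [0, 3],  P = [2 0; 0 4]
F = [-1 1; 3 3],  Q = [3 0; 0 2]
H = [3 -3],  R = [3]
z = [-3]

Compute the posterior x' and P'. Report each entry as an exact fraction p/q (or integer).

x̄ = F·x = [3, 9]
P̄ = F·P·Fᵀ + Q = [9 6; 6 56]
y = z − H·x̄ = [15]
S = H·P̄·Hᵀ + R = [480]
K = P̄·Hᵀ·S⁻¹ = [3/160; -5/16]
x' = x̄ + K·y = [105/32, 69/16]
P' = (I − K·H)·P̄ = [1413/160 141/16; 141/16 73/8]

x' = [105/32, 69/16]
P' = [1413/160 141/16; 141/16 73/8]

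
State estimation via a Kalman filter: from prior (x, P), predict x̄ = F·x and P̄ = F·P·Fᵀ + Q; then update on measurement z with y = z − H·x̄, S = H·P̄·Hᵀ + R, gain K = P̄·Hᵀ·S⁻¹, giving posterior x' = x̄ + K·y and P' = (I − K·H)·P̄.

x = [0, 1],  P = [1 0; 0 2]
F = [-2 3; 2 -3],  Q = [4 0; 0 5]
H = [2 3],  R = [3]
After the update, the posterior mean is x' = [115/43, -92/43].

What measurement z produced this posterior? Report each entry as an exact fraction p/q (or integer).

x̄ = F·x = [3, -3]
P̄ = F·P·Fᵀ + Q = [26 -22; -22 27]
S = H·P̄·Hᵀ + R = [86]
K = P̄·Hᵀ·S⁻¹ = [-7/43; 37/86]
x' − x̄ = [-14/43, 37/43] = K·y
y = (KᵀK)⁻¹·Kᵀ·(x' − x̄) = [2]
z = y + H·x̄ = [2] + [-3] = [-1]

z = [-1]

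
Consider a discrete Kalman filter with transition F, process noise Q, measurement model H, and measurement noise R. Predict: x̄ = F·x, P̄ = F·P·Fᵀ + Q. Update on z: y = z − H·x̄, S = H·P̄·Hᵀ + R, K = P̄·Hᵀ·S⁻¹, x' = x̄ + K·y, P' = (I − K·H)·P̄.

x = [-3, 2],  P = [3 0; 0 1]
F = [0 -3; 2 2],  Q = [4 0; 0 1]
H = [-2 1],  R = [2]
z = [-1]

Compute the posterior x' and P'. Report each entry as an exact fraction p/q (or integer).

x̄ = F·x = [-6, -2]
P̄ = F·P·Fᵀ + Q = [13 -6; -6 17]
y = z − H·x̄ = [-11]
S = H·P̄·Hᵀ + R = [95]
K = P̄·Hᵀ·S⁻¹ = [-32/95; 29/95]
x' = x̄ + K·y = [-218/95, -509/95]
P' = (I − K·H)·P̄ = [211/95 358/95; 358/95 774/95]

x' = [-218/95, -509/95]
P' = [211/95 358/95; 358/95 774/95]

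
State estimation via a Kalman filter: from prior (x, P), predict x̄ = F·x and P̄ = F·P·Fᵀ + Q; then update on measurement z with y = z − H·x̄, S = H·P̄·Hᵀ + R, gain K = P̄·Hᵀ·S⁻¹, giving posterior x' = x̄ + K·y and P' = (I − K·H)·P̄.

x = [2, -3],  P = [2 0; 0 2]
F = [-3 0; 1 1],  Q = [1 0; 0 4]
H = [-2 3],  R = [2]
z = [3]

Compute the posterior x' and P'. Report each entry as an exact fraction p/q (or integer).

x̄ = F·x = [-6, -1]
P̄ = F·P·Fᵀ + Q = [19 -6; -6 8]
y = z − H·x̄ = [-6]
S = H·P̄·Hᵀ + R = [222]
K = P̄·Hᵀ·S⁻¹ = [-28/111; 6/37]
x' = x̄ + K·y = [-166/37, -73/37]
P' = (I − K·H)·P̄ = [541/111 114/37; 114/37 80/37]

x' = [-166/37, -73/37]
P' = [541/111 114/37; 114/37 80/37]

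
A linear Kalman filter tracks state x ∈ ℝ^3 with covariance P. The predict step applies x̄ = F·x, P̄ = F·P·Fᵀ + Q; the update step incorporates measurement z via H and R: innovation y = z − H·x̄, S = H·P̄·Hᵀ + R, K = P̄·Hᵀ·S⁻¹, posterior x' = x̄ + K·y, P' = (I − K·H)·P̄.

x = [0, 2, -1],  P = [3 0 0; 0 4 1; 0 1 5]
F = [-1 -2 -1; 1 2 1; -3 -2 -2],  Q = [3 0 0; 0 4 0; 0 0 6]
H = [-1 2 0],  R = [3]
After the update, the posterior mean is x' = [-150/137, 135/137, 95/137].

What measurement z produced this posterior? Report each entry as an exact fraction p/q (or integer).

x̄ = F·x = [-3, 3, -2]
P̄ = F·P·Fᵀ + Q = [31 -28 41; -28 32 -41; 41 -41 77]
S = H·P̄·Hᵀ + R = [274]
K = P̄·Hᵀ·S⁻¹ = [-87/274; 46/137; -123/274]
x' − x̄ = [261/137, -276/137, 369/137] = K·y
y = (KᵀK)⁻¹·Kᵀ·(x' − x̄) = [-6]
z = y + H·x̄ = [-6] + [9] = [3]

z = [3]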